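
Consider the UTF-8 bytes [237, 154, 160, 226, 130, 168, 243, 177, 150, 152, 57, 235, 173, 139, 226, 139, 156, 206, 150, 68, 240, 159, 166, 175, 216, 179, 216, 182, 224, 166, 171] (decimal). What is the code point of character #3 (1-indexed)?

U+F1598

Offset 0: leading byte 0xED = 11101101 → 3-byte char #1 = ED 9A A0.
Offset 3: leading byte 0xE2 = 11100010 → 3-byte char #2 = E2 82 A8.
Offset 6: leading byte 0xF3 = 11110011 → 4-byte char #3 = F3 B1 96 98.
Leading byte 0xF3 = 11110011 matches 11110xxx → 4-byte sequence.
Byte 1: 0xF3 = 11110011, payload 011 (3 bits).
Byte 2: 0xB1 = 10110001 (10xxxxxx ✓), payload 110001.
Byte 3: 0x96 = 10010110 (10xxxxxx ✓), payload 010110.
Byte 4: 0x98 = 10011000 (10xxxxxx ✓), payload 011000.
Concatenate: 011110001010110011000 = 0xF1598 (21 bits → U+F1598).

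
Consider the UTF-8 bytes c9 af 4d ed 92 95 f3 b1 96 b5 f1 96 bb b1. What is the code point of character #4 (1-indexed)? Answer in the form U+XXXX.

U+F15B5

Offset 0: leading byte 0xC9 = 11001001 → 2-byte char #1 = C9 AF.
Offset 2: leading byte 0x4D = 01001101 → 1-byte char #2 = 4D.
Offset 3: leading byte 0xED = 11101101 → 3-byte char #3 = ED 92 95.
Offset 6: leading byte 0xF3 = 11110011 → 4-byte char #4 = F3 B1 96 B5.
Leading byte 0xF3 = 11110011 matches 11110xxx → 4-byte sequence.
Byte 1: 0xF3 = 11110011, payload 011 (3 bits).
Byte 2: 0xB1 = 10110001 (10xxxxxx ✓), payload 110001.
Byte 3: 0x96 = 10010110 (10xxxxxx ✓), payload 010110.
Byte 4: 0xB5 = 10110101 (10xxxxxx ✓), payload 110101.
Concatenate: 011110001010110110101 = 0xF15B5 (21 bits → U+F15B5).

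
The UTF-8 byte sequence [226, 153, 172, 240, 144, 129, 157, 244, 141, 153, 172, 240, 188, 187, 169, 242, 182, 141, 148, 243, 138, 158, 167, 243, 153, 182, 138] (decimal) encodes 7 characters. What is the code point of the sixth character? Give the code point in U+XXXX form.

U+CA7A7

Offset 0: leading byte 0xE2 = 11100010 → 3-byte char #1 = E2 99 AC.
Offset 3: leading byte 0xF0 = 11110000 → 4-byte char #2 = F0 90 81 9D.
Offset 7: leading byte 0xF4 = 11110100 → 4-byte char #3 = F4 8D 99 AC.
Offset 11: leading byte 0xF0 = 11110000 → 4-byte char #4 = F0 BC BB A9.
Offset 15: leading byte 0xF2 = 11110010 → 4-byte char #5 = F2 B6 8D 94.
Offset 19: leading byte 0xF3 = 11110011 → 4-byte char #6 = F3 8A 9E A7.
Leading byte 0xF3 = 11110011 matches 11110xxx → 4-byte sequence.
Byte 1: 0xF3 = 11110011, payload 011 (3 bits).
Byte 2: 0x8A = 10001010 (10xxxxxx ✓), payload 001010.
Byte 3: 0x9E = 10011110 (10xxxxxx ✓), payload 011110.
Byte 4: 0xA7 = 10100111 (10xxxxxx ✓), payload 100111.
Concatenate: 011001010011110100111 = 0xCA7A7 (21 bits → U+CA7A7).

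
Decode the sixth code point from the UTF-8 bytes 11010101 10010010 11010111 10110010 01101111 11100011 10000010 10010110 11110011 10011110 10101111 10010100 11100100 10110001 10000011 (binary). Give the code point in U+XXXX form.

U+4C43

Offset 0: leading byte 0xD5 = 11010101 → 2-byte char #1 = D5 92.
Offset 2: leading byte 0xD7 = 11010111 → 2-byte char #2 = D7 B2.
Offset 4: leading byte 0x6F = 01101111 → 1-byte char #3 = 6F.
Offset 5: leading byte 0xE3 = 11100011 → 3-byte char #4 = E3 82 96.
Offset 8: leading byte 0xF3 = 11110011 → 4-byte char #5 = F3 9E AF 94.
Offset 12: leading byte 0xE4 = 11100100 → 3-byte char #6 = E4 B1 83.
Leading byte 0xE4 = 11100100 matches 1110xxxx → 3-byte sequence.
Byte 1: 0xE4 = 11100100, payload 0100 (4 bits).
Byte 2: 0xB1 = 10110001 (10xxxxxx ✓), payload 110001.
Byte 3: 0x83 = 10000011 (10xxxxxx ✓), payload 000011.
Concatenate: 0100110001000011 = 0x4C43 (16 bits → U+4C43).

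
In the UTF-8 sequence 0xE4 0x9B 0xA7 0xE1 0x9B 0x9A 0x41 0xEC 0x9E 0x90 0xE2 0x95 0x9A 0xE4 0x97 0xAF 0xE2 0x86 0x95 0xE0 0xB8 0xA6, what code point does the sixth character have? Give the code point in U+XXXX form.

U+45EF

Offset 0: leading byte 0xE4 = 11100100 → 3-byte char #1 = E4 9B A7.
Offset 3: leading byte 0xE1 = 11100001 → 3-byte char #2 = E1 9B 9A.
Offset 6: leading byte 0x41 = 01000001 → 1-byte char #3 = 41.
Offset 7: leading byte 0xEC = 11101100 → 3-byte char #4 = EC 9E 90.
Offset 10: leading byte 0xE2 = 11100010 → 3-byte char #5 = E2 95 9A.
Offset 13: leading byte 0xE4 = 11100100 → 3-byte char #6 = E4 97 AF.
Leading byte 0xE4 = 11100100 matches 1110xxxx → 3-byte sequence.
Byte 1: 0xE4 = 11100100, payload 0100 (4 bits).
Byte 2: 0x97 = 10010111 (10xxxxxx ✓), payload 010111.
Byte 3: 0xAF = 10101111 (10xxxxxx ✓), payload 101111.
Concatenate: 0100010111101111 = 0x45EF (16 bits → U+45EF).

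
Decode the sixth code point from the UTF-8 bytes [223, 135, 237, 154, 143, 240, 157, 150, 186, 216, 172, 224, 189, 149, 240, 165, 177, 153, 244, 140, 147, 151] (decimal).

Offset 0: leading byte 0xDF = 11011111 → 2-byte char #1 = DF 87.
Offset 2: leading byte 0xED = 11101101 → 3-byte char #2 = ED 9A 8F.
Offset 5: leading byte 0xF0 = 11110000 → 4-byte char #3 = F0 9D 96 BA.
Offset 9: leading byte 0xD8 = 11011000 → 2-byte char #4 = D8 AC.
Offset 11: leading byte 0xE0 = 11100000 → 3-byte char #5 = E0 BD 95.
Offset 14: leading byte 0xF0 = 11110000 → 4-byte char #6 = F0 A5 B1 99.
Leading byte 0xF0 = 11110000 matches 11110xxx → 4-byte sequence.
Byte 1: 0xF0 = 11110000, payload 000 (3 bits).
Byte 2: 0xA5 = 10100101 (10xxxxxx ✓), payload 100101.
Byte 3: 0xB1 = 10110001 (10xxxxxx ✓), payload 110001.
Byte 4: 0x99 = 10011001 (10xxxxxx ✓), payload 011001.
Concatenate: 000100101110001011001 = 0x25C59 (21 bits → U+25C59).

U+25C59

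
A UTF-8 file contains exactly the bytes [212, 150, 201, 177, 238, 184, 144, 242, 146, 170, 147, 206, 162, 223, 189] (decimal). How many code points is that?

Byte at offset 0: 0xD4 = 11010100 → 2-byte char (#1). Advance 2.
Byte at offset 2: 0xC9 = 11001001 → 2-byte char (#2). Advance 2.
Byte at offset 4: 0xEE = 11101110 → 3-byte char (#3). Advance 3.
Byte at offset 7: 0xF2 = 11110010 → 4-byte char (#4). Advance 4.
Byte at offset 11: 0xCE = 11001110 → 2-byte char (#5). Advance 2.
Byte at offset 13: 0xDF = 11011111 → 2-byte char (#6). Advance 2.
Reached end at offset 15 after 6 code points.

6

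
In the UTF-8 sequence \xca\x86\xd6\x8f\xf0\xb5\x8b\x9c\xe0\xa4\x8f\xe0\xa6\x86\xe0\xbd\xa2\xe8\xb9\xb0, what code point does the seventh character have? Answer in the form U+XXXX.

Offset 0: leading byte 0xCA = 11001010 → 2-byte char #1 = CA 86.
Offset 2: leading byte 0xD6 = 11010110 → 2-byte char #2 = D6 8F.
Offset 4: leading byte 0xF0 = 11110000 → 4-byte char #3 = F0 B5 8B 9C.
Offset 8: leading byte 0xE0 = 11100000 → 3-byte char #4 = E0 A4 8F.
Offset 11: leading byte 0xE0 = 11100000 → 3-byte char #5 = E0 A6 86.
Offset 14: leading byte 0xE0 = 11100000 → 3-byte char #6 = E0 BD A2.
Offset 17: leading byte 0xE8 = 11101000 → 3-byte char #7 = E8 B9 B0.
Leading byte 0xE8 = 11101000 matches 1110xxxx → 3-byte sequence.
Byte 1: 0xE8 = 11101000, payload 1000 (4 bits).
Byte 2: 0xB9 = 10111001 (10xxxxxx ✓), payload 111001.
Byte 3: 0xB0 = 10110000 (10xxxxxx ✓), payload 110000.
Concatenate: 1000111001110000 = 0x8E70 (16 bits → U+8E70).

U+8E70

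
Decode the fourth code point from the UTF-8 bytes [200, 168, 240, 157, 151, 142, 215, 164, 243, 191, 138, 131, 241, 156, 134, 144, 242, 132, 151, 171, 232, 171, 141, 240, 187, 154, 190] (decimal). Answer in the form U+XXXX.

U+FF283

Offset 0: leading byte 0xC8 = 11001000 → 2-byte char #1 = C8 A8.
Offset 2: leading byte 0xF0 = 11110000 → 4-byte char #2 = F0 9D 97 8E.
Offset 6: leading byte 0xD7 = 11010111 → 2-byte char #3 = D7 A4.
Offset 8: leading byte 0xF3 = 11110011 → 4-byte char #4 = F3 BF 8A 83.
Leading byte 0xF3 = 11110011 matches 11110xxx → 4-byte sequence.
Byte 1: 0xF3 = 11110011, payload 011 (3 bits).
Byte 2: 0xBF = 10111111 (10xxxxxx ✓), payload 111111.
Byte 3: 0x8A = 10001010 (10xxxxxx ✓), payload 001010.
Byte 4: 0x83 = 10000011 (10xxxxxx ✓), payload 000011.
Concatenate: 011111111001010000011 = 0xFF283 (21 bits → U+FF283).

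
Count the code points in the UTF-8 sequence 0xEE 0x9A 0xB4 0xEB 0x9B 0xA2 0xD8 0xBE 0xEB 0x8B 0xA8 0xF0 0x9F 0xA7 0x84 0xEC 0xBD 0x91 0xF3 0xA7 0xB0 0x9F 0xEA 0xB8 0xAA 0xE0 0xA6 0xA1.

9

Byte at offset 0: 0xEE = 11101110 → 3-byte char (#1). Advance 3.
Byte at offset 3: 0xEB = 11101011 → 3-byte char (#2). Advance 3.
Byte at offset 6: 0xD8 = 11011000 → 2-byte char (#3). Advance 2.
Byte at offset 8: 0xEB = 11101011 → 3-byte char (#4). Advance 3.
Byte at offset 11: 0xF0 = 11110000 → 4-byte char (#5). Advance 4.
Byte at offset 15: 0xEC = 11101100 → 3-byte char (#6). Advance 3.
Byte at offset 18: 0xF3 = 11110011 → 4-byte char (#7). Advance 4.
Byte at offset 22: 0xEA = 11101010 → 3-byte char (#8). Advance 3.
Byte at offset 25: 0xE0 = 11100000 → 3-byte char (#9). Advance 3.
Reached end at offset 28 after 9 code points.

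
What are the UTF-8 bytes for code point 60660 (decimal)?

U+ECF4 = 0xECF4 = 60660 decimal. In range U+0800–U+FFFF → 3-byte form: 1110xxxx 10xxxxxx 10xxxxxx.
Binary (16 bits): 1110110011110100.
Split 4+6+6: 1110 | 110011 | 110100.
Byte 1: 11101110 = 0xEE.
Byte 2: 10110011 = 0xB3.
Byte 3: 10110100 = 0xB4.

EE B3 B4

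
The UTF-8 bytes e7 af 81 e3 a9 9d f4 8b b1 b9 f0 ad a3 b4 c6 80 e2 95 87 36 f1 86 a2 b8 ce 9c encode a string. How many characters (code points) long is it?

Byte at offset 0: 0xE7 = 11100111 → 3-byte char (#1). Advance 3.
Byte at offset 3: 0xE3 = 11100011 → 3-byte char (#2). Advance 3.
Byte at offset 6: 0xF4 = 11110100 → 4-byte char (#3). Advance 4.
Byte at offset 10: 0xF0 = 11110000 → 4-byte char (#4). Advance 4.
Byte at offset 14: 0xC6 = 11000110 → 2-byte char (#5). Advance 2.
Byte at offset 16: 0xE2 = 11100010 → 3-byte char (#6). Advance 3.
Byte at offset 19: 0x36 = 00110110 → 1-byte char (#7). Advance 1.
Byte at offset 20: 0xF1 = 11110001 → 4-byte char (#8). Advance 4.
Byte at offset 24: 0xCE = 11001110 → 2-byte char (#9). Advance 2.
Reached end at offset 26 after 9 code points.

9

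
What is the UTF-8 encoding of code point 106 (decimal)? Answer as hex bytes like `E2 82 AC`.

6A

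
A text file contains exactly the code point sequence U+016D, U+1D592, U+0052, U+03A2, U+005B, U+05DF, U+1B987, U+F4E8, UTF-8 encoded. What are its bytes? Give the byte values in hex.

U+016D: 2-byte form → C5 AD.
U+1D592: 4-byte form → F0 9D 96 92.
U+0052: 1-byte form → 52.
U+03A2: 2-byte form → CE A2.
U+005B: 1-byte form → 5B.
U+05DF: 2-byte form → D7 9F.
U+1B987: 4-byte form → F0 9B A6 87.
U+F4E8: 3-byte form → EF 93 A8.
Concatenated (19 bytes): C5 AD F0 9D 96 92 52 CE A2 5B D7 9F F0 9B A6 87 EF 93 A8.

C5 AD F0 9D 96 92 52 CE A2 5B D7 9F F0 9B A6 87 EF 93 A8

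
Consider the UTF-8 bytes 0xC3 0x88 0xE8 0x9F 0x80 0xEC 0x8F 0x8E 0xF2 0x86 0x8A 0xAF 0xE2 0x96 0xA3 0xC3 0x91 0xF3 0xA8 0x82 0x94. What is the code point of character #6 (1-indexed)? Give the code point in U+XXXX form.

Offset 0: leading byte 0xC3 = 11000011 → 2-byte char #1 = C3 88.
Offset 2: leading byte 0xE8 = 11101000 → 3-byte char #2 = E8 9F 80.
Offset 5: leading byte 0xEC = 11101100 → 3-byte char #3 = EC 8F 8E.
Offset 8: leading byte 0xF2 = 11110010 → 4-byte char #4 = F2 86 8A AF.
Offset 12: leading byte 0xE2 = 11100010 → 3-byte char #5 = E2 96 A3.
Offset 15: leading byte 0xC3 = 11000011 → 2-byte char #6 = C3 91.
Leading byte 0xC3 = 11000011 matches 110xxxxx → 2-byte sequence.
Byte 1: 0xC3 = 11000011, payload 00011 (5 bits).
Byte 2: 0x91 = 10010001 (10xxxxxx ✓), payload 010001.
Concatenate: 00011010001 = 0xD1 (11 bits → U+00D1).

U+00D1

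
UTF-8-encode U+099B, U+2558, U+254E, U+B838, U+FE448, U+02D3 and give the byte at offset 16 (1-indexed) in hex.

0x88

1-indexed offset 16 is 0-indexed offset 15.
U+099B → 3-byte form E0 A6 9B at offsets 0–2.
U+2558 → 3-byte form E2 95 98 at offsets 3–5.
U+254E → 3-byte form E2 95 8E at offsets 6–8.
U+B838 → 3-byte form EB A0 B8 at offsets 9–11.
U+FE448 → 4-byte form F3 BE 91 88 at offsets 12–15.
Offset 15 falls in char 5's range; it's byte 4 of F3 BE 91 88 = 0x88.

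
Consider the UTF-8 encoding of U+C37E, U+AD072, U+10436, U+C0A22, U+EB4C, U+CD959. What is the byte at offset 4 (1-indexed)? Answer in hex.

0xF2

1-indexed offset 4 is 0-indexed offset 3.
U+C37E → 3-byte form EC 8D BE at offsets 0–2.
U+AD072 → 4-byte form F2 AD 81 B2 at offsets 3–6.
Offset 3 falls in char 2's range; it's byte 1 of F2 AD 81 B2 = 0xF2.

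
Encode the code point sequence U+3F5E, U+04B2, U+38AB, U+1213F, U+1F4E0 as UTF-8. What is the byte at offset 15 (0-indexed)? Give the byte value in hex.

0xA0

U+3F5E → 3-byte form E3 BD 9E at offsets 0–2.
U+04B2 → 2-byte form D2 B2 at offsets 3–4.
U+38AB → 3-byte form E3 A2 AB at offsets 5–7.
U+1213F → 4-byte form F0 92 84 BF at offsets 8–11.
U+1F4E0 → 4-byte form F0 9F 93 A0 at offsets 12–15.
Offset 15 falls in char 5's range; it's byte 4 of F0 9F 93 A0 = 0xA0.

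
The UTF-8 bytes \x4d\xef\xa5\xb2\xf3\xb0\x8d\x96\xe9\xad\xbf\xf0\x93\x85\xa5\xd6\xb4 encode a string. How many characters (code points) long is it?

6

Byte at offset 0: 0x4D = 01001101 → 1-byte char (#1). Advance 1.
Byte at offset 1: 0xEF = 11101111 → 3-byte char (#2). Advance 3.
Byte at offset 4: 0xF3 = 11110011 → 4-byte char (#3). Advance 4.
Byte at offset 8: 0xE9 = 11101001 → 3-byte char (#4). Advance 3.
Byte at offset 11: 0xF0 = 11110000 → 4-byte char (#5). Advance 4.
Byte at offset 15: 0xD6 = 11010110 → 2-byte char (#6). Advance 2.
Reached end at offset 17 after 6 code points.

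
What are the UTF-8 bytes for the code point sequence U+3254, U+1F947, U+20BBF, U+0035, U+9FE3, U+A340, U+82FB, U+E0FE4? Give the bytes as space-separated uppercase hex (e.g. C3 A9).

E3 89 94 F0 9F A5 87 F0 A0 AE BF 35 E9 BF A3 EA 8D 80 E8 8B BB F3 A0 BF A4

U+3254: 3-byte form → E3 89 94.
U+1F947: 4-byte form → F0 9F A5 87.
U+20BBF: 4-byte form → F0 A0 AE BF.
U+0035: 1-byte form → 35.
U+9FE3: 3-byte form → E9 BF A3.
U+A340: 3-byte form → EA 8D 80.
U+82FB: 3-byte form → E8 8B BB.
U+E0FE4: 4-byte form → F3 A0 BF A4.
Concatenated (25 bytes): E3 89 94 F0 9F A5 87 F0 A0 AE BF 35 E9 BF A3 EA 8D 80 E8 8B BB F3 A0 BF A4.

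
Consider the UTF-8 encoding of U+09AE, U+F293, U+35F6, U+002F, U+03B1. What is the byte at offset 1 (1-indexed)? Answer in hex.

0xE0

1-indexed offset 1 is 0-indexed offset 0.
U+09AE → 3-byte form E0 A6 AE at offsets 0–2.
Offset 0 falls in char 1's range; it's byte 1 of E0 A6 AE = 0xE0.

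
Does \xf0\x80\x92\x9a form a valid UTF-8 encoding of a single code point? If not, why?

Leading byte 0xF0 = 11110000 → 4-byte form.
Continuation bytes all match 10xxxxxx. Payload decodes to 0x49A.
But 0x49A < 0x10000, the minimum for a 4-byte sequence — this is an overlong encoding.

invalid (overlong encoding)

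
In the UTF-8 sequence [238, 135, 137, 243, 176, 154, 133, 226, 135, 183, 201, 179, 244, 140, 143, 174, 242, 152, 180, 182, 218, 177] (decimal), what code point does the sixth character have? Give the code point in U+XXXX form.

Offset 0: leading byte 0xEE = 11101110 → 3-byte char #1 = EE 87 89.
Offset 3: leading byte 0xF3 = 11110011 → 4-byte char #2 = F3 B0 9A 85.
Offset 7: leading byte 0xE2 = 11100010 → 3-byte char #3 = E2 87 B7.
Offset 10: leading byte 0xC9 = 11001001 → 2-byte char #4 = C9 B3.
Offset 12: leading byte 0xF4 = 11110100 → 4-byte char #5 = F4 8C 8F AE.
Offset 16: leading byte 0xF2 = 11110010 → 4-byte char #6 = F2 98 B4 B6.
Leading byte 0xF2 = 11110010 matches 11110xxx → 4-byte sequence.
Byte 1: 0xF2 = 11110010, payload 010 (3 bits).
Byte 2: 0x98 = 10011000 (10xxxxxx ✓), payload 011000.
Byte 3: 0xB4 = 10110100 (10xxxxxx ✓), payload 110100.
Byte 4: 0xB6 = 10110110 (10xxxxxx ✓), payload 110110.
Concatenate: 010011000110100110110 = 0x98D36 (21 bits → U+98D36).

U+98D36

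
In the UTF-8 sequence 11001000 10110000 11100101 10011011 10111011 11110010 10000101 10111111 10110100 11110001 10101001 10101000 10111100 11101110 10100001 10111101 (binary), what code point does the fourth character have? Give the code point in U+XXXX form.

U+69A3C

Offset 0: leading byte 0xC8 = 11001000 → 2-byte char #1 = C8 B0.
Offset 2: leading byte 0xE5 = 11100101 → 3-byte char #2 = E5 9B BB.
Offset 5: leading byte 0xF2 = 11110010 → 4-byte char #3 = F2 85 BF B4.
Offset 9: leading byte 0xF1 = 11110001 → 4-byte char #4 = F1 A9 A8 BC.
Leading byte 0xF1 = 11110001 matches 11110xxx → 4-byte sequence.
Byte 1: 0xF1 = 11110001, payload 001 (3 bits).
Byte 2: 0xA9 = 10101001 (10xxxxxx ✓), payload 101001.
Byte 3: 0xA8 = 10101000 (10xxxxxx ✓), payload 101000.
Byte 4: 0xBC = 10111100 (10xxxxxx ✓), payload 111100.
Concatenate: 001101001101000111100 = 0x69A3C (21 bits → U+69A3C).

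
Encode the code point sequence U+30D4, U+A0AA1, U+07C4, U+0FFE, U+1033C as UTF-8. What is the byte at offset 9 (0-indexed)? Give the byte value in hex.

U+30D4 → 3-byte form E3 83 94 at offsets 0–2.
U+A0AA1 → 4-byte form F2 A0 AA A1 at offsets 3–6.
U+07C4 → 2-byte form DF 84 at offsets 7–8.
U+0FFE → 3-byte form E0 BF BE at offsets 9–11.
Offset 9 falls in char 4's range; it's byte 1 of E0 BF BE = 0xE0.

0xE0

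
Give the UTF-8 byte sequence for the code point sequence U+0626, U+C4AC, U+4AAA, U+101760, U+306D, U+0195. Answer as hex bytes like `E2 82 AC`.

U+0626: 2-byte form → D8 A6.
U+C4AC: 3-byte form → EC 92 AC.
U+4AAA: 3-byte form → E4 AA AA.
U+101760: 4-byte form → F4 81 9D A0.
U+306D: 3-byte form → E3 81 AD.
U+0195: 2-byte form → C6 95.
Concatenated (17 bytes): D8 A6 EC 92 AC E4 AA AA F4 81 9D A0 E3 81 AD C6 95.

D8 A6 EC 92 AC E4 AA AA F4 81 9D A0 E3 81 AD C6 95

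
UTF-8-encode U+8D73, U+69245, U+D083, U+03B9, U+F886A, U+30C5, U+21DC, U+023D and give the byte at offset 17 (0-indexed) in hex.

0x83

U+8D73 → 3-byte form E8 B5 B3 at offsets 0–2.
U+69245 → 4-byte form F1 A9 89 85 at offsets 3–6.
U+D083 → 3-byte form ED 82 83 at offsets 7–9.
U+03B9 → 2-byte form CE B9 at offsets 10–11.
U+F886A → 4-byte form F3 B8 A1 AA at offsets 12–15.
U+30C5 → 3-byte form E3 83 85 at offsets 16–18.
Offset 17 falls in char 6's range; it's byte 2 of E3 83 85 = 0x83.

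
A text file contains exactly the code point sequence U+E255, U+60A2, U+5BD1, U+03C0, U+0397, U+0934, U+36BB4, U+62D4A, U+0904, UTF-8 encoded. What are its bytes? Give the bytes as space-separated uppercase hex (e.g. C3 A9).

U+E255: 3-byte form → EE 89 95.
U+60A2: 3-byte form → E6 82 A2.
U+5BD1: 3-byte form → E5 AF 91.
U+03C0: 2-byte form → CF 80.
U+0397: 2-byte form → CE 97.
U+0934: 3-byte form → E0 A4 B4.
U+36BB4: 4-byte form → F0 B6 AE B4.
U+62D4A: 4-byte form → F1 A2 B5 8A.
U+0904: 3-byte form → E0 A4 84.
Concatenated (27 bytes): EE 89 95 E6 82 A2 E5 AF 91 CF 80 CE 97 E0 A4 B4 F0 B6 AE B4 F1 A2 B5 8A E0 A4 84.

EE 89 95 E6 82 A2 E5 AF 91 CF 80 CE 97 E0 A4 B4 F0 B6 AE B4 F1 A2 B5 8A E0 A4 84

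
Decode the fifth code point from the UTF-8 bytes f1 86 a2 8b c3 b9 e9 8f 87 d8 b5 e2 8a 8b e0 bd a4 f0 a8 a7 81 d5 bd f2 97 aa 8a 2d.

U+228B

Offset 0: leading byte 0xF1 = 11110001 → 4-byte char #1 = F1 86 A2 8B.
Offset 4: leading byte 0xC3 = 11000011 → 2-byte char #2 = C3 B9.
Offset 6: leading byte 0xE9 = 11101001 → 3-byte char #3 = E9 8F 87.
Offset 9: leading byte 0xD8 = 11011000 → 2-byte char #4 = D8 B5.
Offset 11: leading byte 0xE2 = 11100010 → 3-byte char #5 = E2 8A 8B.
Leading byte 0xE2 = 11100010 matches 1110xxxx → 3-byte sequence.
Byte 1: 0xE2 = 11100010, payload 0010 (4 bits).
Byte 2: 0x8A = 10001010 (10xxxxxx ✓), payload 001010.
Byte 3: 0x8B = 10001011 (10xxxxxx ✓), payload 001011.
Concatenate: 0010001010001011 = 0x228B (16 bits → U+228B).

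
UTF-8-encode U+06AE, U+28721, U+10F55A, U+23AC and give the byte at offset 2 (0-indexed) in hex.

U+06AE → 2-byte form DA AE at offsets 0–1.
U+28721 → 4-byte form F0 A8 9C A1 at offsets 2–5.
Offset 2 falls in char 2's range; it's byte 1 of F0 A8 9C A1 = 0xF0.

0xF0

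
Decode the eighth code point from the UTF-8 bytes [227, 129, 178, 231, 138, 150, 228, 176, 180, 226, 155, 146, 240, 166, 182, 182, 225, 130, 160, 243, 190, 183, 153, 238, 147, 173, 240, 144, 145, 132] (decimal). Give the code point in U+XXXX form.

Offset 0: leading byte 0xE3 = 11100011 → 3-byte char #1 = E3 81 B2.
Offset 3: leading byte 0xE7 = 11100111 → 3-byte char #2 = E7 8A 96.
Offset 6: leading byte 0xE4 = 11100100 → 3-byte char #3 = E4 B0 B4.
Offset 9: leading byte 0xE2 = 11100010 → 3-byte char #4 = E2 9B 92.
Offset 12: leading byte 0xF0 = 11110000 → 4-byte char #5 = F0 A6 B6 B6.
Offset 16: leading byte 0xE1 = 11100001 → 3-byte char #6 = E1 82 A0.
Offset 19: leading byte 0xF3 = 11110011 → 4-byte char #7 = F3 BE B7 99.
Offset 23: leading byte 0xEE = 11101110 → 3-byte char #8 = EE 93 AD.
Leading byte 0xEE = 11101110 matches 1110xxxx → 3-byte sequence.
Byte 1: 0xEE = 11101110, payload 1110 (4 bits).
Byte 2: 0x93 = 10010011 (10xxxxxx ✓), payload 010011.
Byte 3: 0xAD = 10101101 (10xxxxxx ✓), payload 101101.
Concatenate: 1110010011101101 = 0xE4ED (16 bits → U+E4ED).

U+E4ED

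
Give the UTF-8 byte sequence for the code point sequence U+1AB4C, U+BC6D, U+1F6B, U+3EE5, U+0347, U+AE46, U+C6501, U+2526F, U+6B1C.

F0 9A AD 8C EB B1 AD E1 BD AB E3 BB A5 CD 87 EA B9 86 F3 86 94 81 F0 A5 89 AF E6 AC 9C

U+1AB4C: 4-byte form → F0 9A AD 8C.
U+BC6D: 3-byte form → EB B1 AD.
U+1F6B: 3-byte form → E1 BD AB.
U+3EE5: 3-byte form → E3 BB A5.
U+0347: 2-byte form → CD 87.
U+AE46: 3-byte form → EA B9 86.
U+C6501: 4-byte form → F3 86 94 81.
U+2526F: 4-byte form → F0 A5 89 AF.
U+6B1C: 3-byte form → E6 AC 9C.
Concatenated (29 bytes): F0 9A AD 8C EB B1 AD E1 BD AB E3 BB A5 CD 87 EA B9 86 F3 86 94 81 F0 A5 89 AF E6 AC 9C.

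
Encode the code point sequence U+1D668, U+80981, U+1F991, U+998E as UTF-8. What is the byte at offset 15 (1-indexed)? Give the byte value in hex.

1-indexed offset 15 is 0-indexed offset 14.
U+1D668 → 4-byte form F0 9D 99 A8 at offsets 0–3.
U+80981 → 4-byte form F2 80 A6 81 at offsets 4–7.
U+1F991 → 4-byte form F0 9F A6 91 at offsets 8–11.
U+998E → 3-byte form E9 A6 8E at offsets 12–14.
Offset 14 falls in char 4's range; it's byte 3 of E9 A6 8E = 0x8E.

0x8E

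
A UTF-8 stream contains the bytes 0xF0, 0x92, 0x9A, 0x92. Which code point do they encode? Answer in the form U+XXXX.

U+12692

Leading byte 0xF0 = 11110000 matches 11110xxx → 4-byte sequence.
Byte 1: 0xF0 = 11110000, payload 000 (3 bits).
Byte 2: 0x92 = 10010010 (10xxxxxx ✓), payload 010010.
Byte 3: 0x9A = 10011010 (10xxxxxx ✓), payload 011010.
Byte 4: 0x92 = 10010010 (10xxxxxx ✓), payload 010010.
Concatenate: 000010010011010010010 = 0x12692 (21 bits → U+12692).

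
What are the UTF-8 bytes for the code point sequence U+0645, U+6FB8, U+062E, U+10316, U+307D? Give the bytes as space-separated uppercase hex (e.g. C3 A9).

U+0645: 2-byte form → D9 85.
U+6FB8: 3-byte form → E6 BE B8.
U+062E: 2-byte form → D8 AE.
U+10316: 4-byte form → F0 90 8C 96.
U+307D: 3-byte form → E3 81 BD.
Concatenated (14 bytes): D9 85 E6 BE B8 D8 AE F0 90 8C 96 E3 81 BD.

D9 85 E6 BE B8 D8 AE F0 90 8C 96 E3 81 BD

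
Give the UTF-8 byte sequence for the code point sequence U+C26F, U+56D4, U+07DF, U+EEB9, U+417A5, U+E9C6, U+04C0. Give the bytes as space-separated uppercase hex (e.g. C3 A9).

U+C26F: 3-byte form → EC 89 AF.
U+56D4: 3-byte form → E5 9B 94.
U+07DF: 2-byte form → DF 9F.
U+EEB9: 3-byte form → EE BA B9.
U+417A5: 4-byte form → F1 81 9E A5.
U+E9C6: 3-byte form → EE A7 86.
U+04C0: 2-byte form → D3 80.
Concatenated (20 bytes): EC 89 AF E5 9B 94 DF 9F EE BA B9 F1 81 9E A5 EE A7 86 D3 80.

EC 89 AF E5 9B 94 DF 9F EE BA B9 F1 81 9E A5 EE A7 86 D3 80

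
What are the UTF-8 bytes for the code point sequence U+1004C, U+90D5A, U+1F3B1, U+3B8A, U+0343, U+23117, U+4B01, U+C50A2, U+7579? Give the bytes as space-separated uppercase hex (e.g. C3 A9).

U+1004C: 4-byte form → F0 90 81 8C.
U+90D5A: 4-byte form → F2 90 B5 9A.
U+1F3B1: 4-byte form → F0 9F 8E B1.
U+3B8A: 3-byte form → E3 AE 8A.
U+0343: 2-byte form → CD 83.
U+23117: 4-byte form → F0 A3 84 97.
U+4B01: 3-byte form → E4 AC 81.
U+C50A2: 4-byte form → F3 85 82 A2.
U+7579: 3-byte form → E7 95 B9.
Concatenated (31 bytes): F0 90 81 8C F2 90 B5 9A F0 9F 8E B1 E3 AE 8A CD 83 F0 A3 84 97 E4 AC 81 F3 85 82 A2 E7 95 B9.

F0 90 81 8C F2 90 B5 9A F0 9F 8E B1 E3 AE 8A CD 83 F0 A3 84 97 E4 AC 81 F3 85 82 A2 E7 95 B9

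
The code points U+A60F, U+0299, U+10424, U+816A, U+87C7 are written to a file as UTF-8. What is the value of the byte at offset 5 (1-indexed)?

1-indexed offset 5 is 0-indexed offset 4.
U+A60F → 3-byte form EA 98 8F at offsets 0–2.
U+0299 → 2-byte form CA 99 at offsets 3–4.
Offset 4 falls in char 2's range; it's byte 2 of CA 99 = 0x99.

0x99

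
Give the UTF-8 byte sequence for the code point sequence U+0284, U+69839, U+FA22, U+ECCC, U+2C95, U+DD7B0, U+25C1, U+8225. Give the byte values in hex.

U+0284: 2-byte form → CA 84.
U+69839: 4-byte form → F1 A9 A0 B9.
U+FA22: 3-byte form → EF A8 A2.
U+ECCC: 3-byte form → EE B3 8C.
U+2C95: 3-byte form → E2 B2 95.
U+DD7B0: 4-byte form → F3 9D 9E B0.
U+25C1: 3-byte form → E2 97 81.
U+8225: 3-byte form → E8 88 A5.
Concatenated (25 bytes): CA 84 F1 A9 A0 B9 EF A8 A2 EE B3 8C E2 B2 95 F3 9D 9E B0 E2 97 81 E8 88 A5.

CA 84 F1 A9 A0 B9 EF A8 A2 EE B3 8C E2 B2 95 F3 9D 9E B0 E2 97 81 E8 88 A5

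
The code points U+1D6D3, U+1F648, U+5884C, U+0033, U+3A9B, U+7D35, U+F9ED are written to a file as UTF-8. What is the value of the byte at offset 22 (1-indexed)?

1-indexed offset 22 is 0-indexed offset 21.
U+1D6D3 → 4-byte form F0 9D 9B 93 at offsets 0–3.
U+1F648 → 4-byte form F0 9F 99 88 at offsets 4–7.
U+5884C → 4-byte form F1 98 A1 8C at offsets 8–11.
U+0033 → 1-byte form 33 at offsets 12–12.
U+3A9B → 3-byte form E3 AA 9B at offsets 13–15.
U+7D35 → 3-byte form E7 B4 B5 at offsets 16–18.
U+F9ED → 3-byte form EF A7 AD at offsets 19–21.
Offset 21 falls in char 7's range; it's byte 3 of EF A7 AD = 0xAD.

0xAD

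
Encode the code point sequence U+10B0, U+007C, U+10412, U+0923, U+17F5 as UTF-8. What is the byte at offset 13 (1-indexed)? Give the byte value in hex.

0x9F

1-indexed offset 13 is 0-indexed offset 12.
U+10B0 → 3-byte form E1 82 B0 at offsets 0–2.
U+007C → 1-byte form 7C at offsets 3–3.
U+10412 → 4-byte form F0 90 90 92 at offsets 4–7.
U+0923 → 3-byte form E0 A4 A3 at offsets 8–10.
U+17F5 → 3-byte form E1 9F B5 at offsets 11–13.
Offset 12 falls in char 5's range; it's byte 2 of E1 9F B5 = 0x9F.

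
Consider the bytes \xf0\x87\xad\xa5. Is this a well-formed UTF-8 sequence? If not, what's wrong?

invalid (overlong encoding)

Leading byte 0xF0 = 11110000 → 4-byte form.
Continuation bytes all match 10xxxxxx. Payload decodes to 0x7B65.
But 0x7B65 < 0x10000, the minimum for a 4-byte sequence — this is an overlong encoding.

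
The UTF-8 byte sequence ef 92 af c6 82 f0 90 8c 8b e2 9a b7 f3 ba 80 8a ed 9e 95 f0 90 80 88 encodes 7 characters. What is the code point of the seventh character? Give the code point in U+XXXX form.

Offset 0: leading byte 0xEF = 11101111 → 3-byte char #1 = EF 92 AF.
Offset 3: leading byte 0xC6 = 11000110 → 2-byte char #2 = C6 82.
Offset 5: leading byte 0xF0 = 11110000 → 4-byte char #3 = F0 90 8C 8B.
Offset 9: leading byte 0xE2 = 11100010 → 3-byte char #4 = E2 9A B7.
Offset 12: leading byte 0xF3 = 11110011 → 4-byte char #5 = F3 BA 80 8A.
Offset 16: leading byte 0xED = 11101101 → 3-byte char #6 = ED 9E 95.
Offset 19: leading byte 0xF0 = 11110000 → 4-byte char #7 = F0 90 80 88.
Leading byte 0xF0 = 11110000 matches 11110xxx → 4-byte sequence.
Byte 1: 0xF0 = 11110000, payload 000 (3 bits).
Byte 2: 0x90 = 10010000 (10xxxxxx ✓), payload 010000.
Byte 3: 0x80 = 10000000 (10xxxxxx ✓), payload 000000.
Byte 4: 0x88 = 10001000 (10xxxxxx ✓), payload 001000.
Concatenate: 000010000000000001000 = 0x10008 (21 bits → U+10008).

U+10008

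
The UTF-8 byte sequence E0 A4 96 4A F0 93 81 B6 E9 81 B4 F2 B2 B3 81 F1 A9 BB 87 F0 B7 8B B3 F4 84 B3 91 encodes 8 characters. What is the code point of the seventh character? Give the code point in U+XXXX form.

U+372F3

Offset 0: leading byte 0xE0 = 11100000 → 3-byte char #1 = E0 A4 96.
Offset 3: leading byte 0x4A = 01001010 → 1-byte char #2 = 4A.
Offset 4: leading byte 0xF0 = 11110000 → 4-byte char #3 = F0 93 81 B6.
Offset 8: leading byte 0xE9 = 11101001 → 3-byte char #4 = E9 81 B4.
Offset 11: leading byte 0xF2 = 11110010 → 4-byte char #5 = F2 B2 B3 81.
Offset 15: leading byte 0xF1 = 11110001 → 4-byte char #6 = F1 A9 BB 87.
Offset 19: leading byte 0xF0 = 11110000 → 4-byte char #7 = F0 B7 8B B3.
Leading byte 0xF0 = 11110000 matches 11110xxx → 4-byte sequence.
Byte 1: 0xF0 = 11110000, payload 000 (3 bits).
Byte 2: 0xB7 = 10110111 (10xxxxxx ✓), payload 110111.
Byte 3: 0x8B = 10001011 (10xxxxxx ✓), payload 001011.
Byte 4: 0xB3 = 10110011 (10xxxxxx ✓), payload 110011.
Concatenate: 000110111001011110011 = 0x372F3 (21 bits → U+372F3).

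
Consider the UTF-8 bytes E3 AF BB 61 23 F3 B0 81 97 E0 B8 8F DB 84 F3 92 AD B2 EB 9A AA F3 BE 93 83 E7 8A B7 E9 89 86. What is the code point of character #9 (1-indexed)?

U+FE4C3

Offset 0: leading byte 0xE3 = 11100011 → 3-byte char #1 = E3 AF BB.
Offset 3: leading byte 0x61 = 01100001 → 1-byte char #2 = 61.
Offset 4: leading byte 0x23 = 00100011 → 1-byte char #3 = 23.
Offset 5: leading byte 0xF3 = 11110011 → 4-byte char #4 = F3 B0 81 97.
Offset 9: leading byte 0xE0 = 11100000 → 3-byte char #5 = E0 B8 8F.
Offset 12: leading byte 0xDB = 11011011 → 2-byte char #6 = DB 84.
Offset 14: leading byte 0xF3 = 11110011 → 4-byte char #7 = F3 92 AD B2.
Offset 18: leading byte 0xEB = 11101011 → 3-byte char #8 = EB 9A AA.
Offset 21: leading byte 0xF3 = 11110011 → 4-byte char #9 = F3 BE 93 83.
Leading byte 0xF3 = 11110011 matches 11110xxx → 4-byte sequence.
Byte 1: 0xF3 = 11110011, payload 011 (3 bits).
Byte 2: 0xBE = 10111110 (10xxxxxx ✓), payload 111110.
Byte 3: 0x93 = 10010011 (10xxxxxx ✓), payload 010011.
Byte 4: 0x83 = 10000011 (10xxxxxx ✓), payload 000011.
Concatenate: 011111110010011000011 = 0xFE4C3 (21 bits → U+FE4C3).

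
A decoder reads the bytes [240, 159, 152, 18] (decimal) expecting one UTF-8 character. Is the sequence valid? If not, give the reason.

Leading byte 0xF0 = 11110000 → 4-byte form.
Byte 4 is 0x12 = 00010010, which is not 10xxxxxx — expected a continuation byte.

invalid (non-continuation byte where continuation expected)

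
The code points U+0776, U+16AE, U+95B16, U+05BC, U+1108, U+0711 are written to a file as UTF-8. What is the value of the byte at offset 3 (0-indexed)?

U+0776 → 2-byte form DD B6 at offsets 0–1.
U+16AE → 3-byte form E1 9A AE at offsets 2–4.
Offset 3 falls in char 2's range; it's byte 2 of E1 9A AE = 0x9A.

0x9A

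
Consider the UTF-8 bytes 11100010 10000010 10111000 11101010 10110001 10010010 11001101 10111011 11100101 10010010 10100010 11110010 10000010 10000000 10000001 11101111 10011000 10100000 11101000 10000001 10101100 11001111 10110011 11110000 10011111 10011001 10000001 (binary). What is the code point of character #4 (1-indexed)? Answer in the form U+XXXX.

U+54A2

Offset 0: leading byte 0xE2 = 11100010 → 3-byte char #1 = E2 82 B8.
Offset 3: leading byte 0xEA = 11101010 → 3-byte char #2 = EA B1 92.
Offset 6: leading byte 0xCD = 11001101 → 2-byte char #3 = CD BB.
Offset 8: leading byte 0xE5 = 11100101 → 3-byte char #4 = E5 92 A2.
Leading byte 0xE5 = 11100101 matches 1110xxxx → 3-byte sequence.
Byte 1: 0xE5 = 11100101, payload 0101 (4 bits).
Byte 2: 0x92 = 10010010 (10xxxxxx ✓), payload 010010.
Byte 3: 0xA2 = 10100010 (10xxxxxx ✓), payload 100010.
Concatenate: 0101010010100010 = 0x54A2 (16 bits → U+54A2).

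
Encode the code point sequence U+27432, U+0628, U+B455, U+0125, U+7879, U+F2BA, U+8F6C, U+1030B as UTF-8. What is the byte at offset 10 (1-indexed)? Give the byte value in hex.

0xC4

1-indexed offset 10 is 0-indexed offset 9.
U+27432 → 4-byte form F0 A7 90 B2 at offsets 0–3.
U+0628 → 2-byte form D8 A8 at offsets 4–5.
U+B455 → 3-byte form EB 91 95 at offsets 6–8.
U+0125 → 2-byte form C4 A5 at offsets 9–10.
Offset 9 falls in char 4's range; it's byte 1 of C4 A5 = 0xC4.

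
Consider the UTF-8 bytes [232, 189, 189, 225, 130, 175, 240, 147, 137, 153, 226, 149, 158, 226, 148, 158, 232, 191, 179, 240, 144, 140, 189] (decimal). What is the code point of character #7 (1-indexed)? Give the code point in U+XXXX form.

U+1033D

Offset 0: leading byte 0xE8 = 11101000 → 3-byte char #1 = E8 BD BD.
Offset 3: leading byte 0xE1 = 11100001 → 3-byte char #2 = E1 82 AF.
Offset 6: leading byte 0xF0 = 11110000 → 4-byte char #3 = F0 93 89 99.
Offset 10: leading byte 0xE2 = 11100010 → 3-byte char #4 = E2 95 9E.
Offset 13: leading byte 0xE2 = 11100010 → 3-byte char #5 = E2 94 9E.
Offset 16: leading byte 0xE8 = 11101000 → 3-byte char #6 = E8 BF B3.
Offset 19: leading byte 0xF0 = 11110000 → 4-byte char #7 = F0 90 8C BD.
Leading byte 0xF0 = 11110000 matches 11110xxx → 4-byte sequence.
Byte 1: 0xF0 = 11110000, payload 000 (3 bits).
Byte 2: 0x90 = 10010000 (10xxxxxx ✓), payload 010000.
Byte 3: 0x8C = 10001100 (10xxxxxx ✓), payload 001100.
Byte 4: 0xBD = 10111101 (10xxxxxx ✓), payload 111101.
Concatenate: 000010000001100111101 = 0x1033D (21 bits → U+1033D).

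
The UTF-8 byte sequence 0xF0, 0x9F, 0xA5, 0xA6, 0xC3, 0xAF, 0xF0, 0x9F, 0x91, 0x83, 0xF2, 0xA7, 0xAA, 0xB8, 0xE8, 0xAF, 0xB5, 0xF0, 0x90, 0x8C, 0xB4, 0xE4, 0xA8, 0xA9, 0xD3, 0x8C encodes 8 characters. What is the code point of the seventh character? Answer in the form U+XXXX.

U+4A29

Offset 0: leading byte 0xF0 = 11110000 → 4-byte char #1 = F0 9F A5 A6.
Offset 4: leading byte 0xC3 = 11000011 → 2-byte char #2 = C3 AF.
Offset 6: leading byte 0xF0 = 11110000 → 4-byte char #3 = F0 9F 91 83.
Offset 10: leading byte 0xF2 = 11110010 → 4-byte char #4 = F2 A7 AA B8.
Offset 14: leading byte 0xE8 = 11101000 → 3-byte char #5 = E8 AF B5.
Offset 17: leading byte 0xF0 = 11110000 → 4-byte char #6 = F0 90 8C B4.
Offset 21: leading byte 0xE4 = 11100100 → 3-byte char #7 = E4 A8 A9.
Leading byte 0xE4 = 11100100 matches 1110xxxx → 3-byte sequence.
Byte 1: 0xE4 = 11100100, payload 0100 (4 bits).
Byte 2: 0xA8 = 10101000 (10xxxxxx ✓), payload 101000.
Byte 3: 0xA9 = 10101001 (10xxxxxx ✓), payload 101001.
Concatenate: 0100101000101001 = 0x4A29 (16 bits → U+4A29).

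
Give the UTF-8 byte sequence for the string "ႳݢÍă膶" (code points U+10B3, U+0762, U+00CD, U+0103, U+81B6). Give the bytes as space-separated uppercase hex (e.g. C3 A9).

U+10B3: 3-byte form → E1 82 B3.
U+0762: 2-byte form → DD A2.
U+00CD: 2-byte form → C3 8D.
U+0103: 2-byte form → C4 83.
U+81B6: 3-byte form → E8 86 B6.
Concatenated (12 bytes): E1 82 B3 DD A2 C3 8D C4 83 E8 86 B6.

E1 82 B3 DD A2 C3 8D C4 83 E8 86 B6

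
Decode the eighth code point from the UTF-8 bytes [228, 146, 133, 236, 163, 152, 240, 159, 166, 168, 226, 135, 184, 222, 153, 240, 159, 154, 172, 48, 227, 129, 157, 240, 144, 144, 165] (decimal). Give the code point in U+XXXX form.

Offset 0: leading byte 0xE4 = 11100100 → 3-byte char #1 = E4 92 85.
Offset 3: leading byte 0xEC = 11101100 → 3-byte char #2 = EC A3 98.
Offset 6: leading byte 0xF0 = 11110000 → 4-byte char #3 = F0 9F A6 A8.
Offset 10: leading byte 0xE2 = 11100010 → 3-byte char #4 = E2 87 B8.
Offset 13: leading byte 0xDE = 11011110 → 2-byte char #5 = DE 99.
Offset 15: leading byte 0xF0 = 11110000 → 4-byte char #6 = F0 9F 9A AC.
Offset 19: leading byte 0x30 = 00110000 → 1-byte char #7 = 30.
Offset 20: leading byte 0xE3 = 11100011 → 3-byte char #8 = E3 81 9D.
Leading byte 0xE3 = 11100011 matches 1110xxxx → 3-byte sequence.
Byte 1: 0xE3 = 11100011, payload 0011 (4 bits).
Byte 2: 0x81 = 10000001 (10xxxxxx ✓), payload 000001.
Byte 3: 0x9D = 10011101 (10xxxxxx ✓), payload 011101.
Concatenate: 0011000001011101 = 0x305D (16 bits → U+305D).

U+305D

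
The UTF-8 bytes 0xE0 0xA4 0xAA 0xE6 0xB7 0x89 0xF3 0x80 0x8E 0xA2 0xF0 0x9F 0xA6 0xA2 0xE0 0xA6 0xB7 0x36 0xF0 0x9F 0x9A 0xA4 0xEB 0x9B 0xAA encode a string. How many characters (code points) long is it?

Byte at offset 0: 0xE0 = 11100000 → 3-byte char (#1). Advance 3.
Byte at offset 3: 0xE6 = 11100110 → 3-byte char (#2). Advance 3.
Byte at offset 6: 0xF3 = 11110011 → 4-byte char (#3). Advance 4.
Byte at offset 10: 0xF0 = 11110000 → 4-byte char (#4). Advance 4.
Byte at offset 14: 0xE0 = 11100000 → 3-byte char (#5). Advance 3.
Byte at offset 17: 0x36 = 00110110 → 1-byte char (#6). Advance 1.
Byte at offset 18: 0xF0 = 11110000 → 4-byte char (#7). Advance 4.
Byte at offset 22: 0xEB = 11101011 → 3-byte char (#8). Advance 3.
Reached end at offset 25 after 8 code points.

8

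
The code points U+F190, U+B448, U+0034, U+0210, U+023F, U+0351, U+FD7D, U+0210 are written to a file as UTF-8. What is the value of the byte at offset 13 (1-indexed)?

0x91

1-indexed offset 13 is 0-indexed offset 12.
U+F190 → 3-byte form EF 86 90 at offsets 0–2.
U+B448 → 3-byte form EB 91 88 at offsets 3–5.
U+0034 → 1-byte form 34 at offsets 6–6.
U+0210 → 2-byte form C8 90 at offsets 7–8.
U+023F → 2-byte form C8 BF at offsets 9–10.
U+0351 → 2-byte form CD 91 at offsets 11–12.
Offset 12 falls in char 6's range; it's byte 2 of CD 91 = 0x91.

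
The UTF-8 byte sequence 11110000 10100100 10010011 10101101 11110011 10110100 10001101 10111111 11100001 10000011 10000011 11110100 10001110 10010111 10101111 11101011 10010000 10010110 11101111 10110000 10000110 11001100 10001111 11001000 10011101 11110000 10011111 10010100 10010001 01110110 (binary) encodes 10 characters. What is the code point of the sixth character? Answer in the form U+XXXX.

U+FC06

Offset 0: leading byte 0xF0 = 11110000 → 4-byte char #1 = F0 A4 93 AD.
Offset 4: leading byte 0xF3 = 11110011 → 4-byte char #2 = F3 B4 8D BF.
Offset 8: leading byte 0xE1 = 11100001 → 3-byte char #3 = E1 83 83.
Offset 11: leading byte 0xF4 = 11110100 → 4-byte char #4 = F4 8E 97 AF.
Offset 15: leading byte 0xEB = 11101011 → 3-byte char #5 = EB 90 96.
Offset 18: leading byte 0xEF = 11101111 → 3-byte char #6 = EF B0 86.
Leading byte 0xEF = 11101111 matches 1110xxxx → 3-byte sequence.
Byte 1: 0xEF = 11101111, payload 1111 (4 bits).
Byte 2: 0xB0 = 10110000 (10xxxxxx ✓), payload 110000.
Byte 3: 0x86 = 10000110 (10xxxxxx ✓), payload 000110.
Concatenate: 1111110000000110 = 0xFC06 (16 bits → U+FC06).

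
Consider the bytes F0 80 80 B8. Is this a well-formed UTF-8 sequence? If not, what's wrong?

Leading byte 0xF0 = 11110000 → 4-byte form.
Continuation bytes all match 10xxxxxx. Payload decodes to 0x38.
But 0x38 < 0x10000, the minimum for a 4-byte sequence — this is an overlong encoding.

invalid (overlong encoding)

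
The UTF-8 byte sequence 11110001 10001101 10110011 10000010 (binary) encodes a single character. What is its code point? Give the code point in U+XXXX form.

U+4DCC2

Leading byte 0xF1 = 11110001 matches 11110xxx → 4-byte sequence.
Byte 1: 0xF1 = 11110001, payload 001 (3 bits).
Byte 2: 0x8D = 10001101 (10xxxxxx ✓), payload 001101.
Byte 3: 0xB3 = 10110011 (10xxxxxx ✓), payload 110011.
Byte 4: 0x82 = 10000010 (10xxxxxx ✓), payload 000010.
Concatenate: 001001101110011000010 = 0x4DCC2 (21 bits → U+4DCC2).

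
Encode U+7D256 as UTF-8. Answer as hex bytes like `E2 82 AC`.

U+7D256 = 0x7D256 = 512598 decimal. In range U+10000–U+10FFFF → 4-byte form: 11110xxx 10xxxxxx 10xxxxxx 10xxxxxx.
Binary (21 bits): 001111101001001010110.
Split 3+6+6+6: 001 | 111101 | 001001 | 010110.
Byte 1: 11110001 = 0xF1.
Byte 2: 10111101 = 0xBD.
Byte 3: 10001001 = 0x89.
Byte 4: 10010110 = 0x96.

F1 BD 89 96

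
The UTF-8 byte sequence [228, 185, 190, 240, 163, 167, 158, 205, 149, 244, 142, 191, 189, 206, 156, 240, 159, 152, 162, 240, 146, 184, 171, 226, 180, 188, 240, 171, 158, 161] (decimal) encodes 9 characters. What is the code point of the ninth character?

U+2B7A1

Offset 0: leading byte 0xE4 = 11100100 → 3-byte char #1 = E4 B9 BE.
Offset 3: leading byte 0xF0 = 11110000 → 4-byte char #2 = F0 A3 A7 9E.
Offset 7: leading byte 0xCD = 11001101 → 2-byte char #3 = CD 95.
Offset 9: leading byte 0xF4 = 11110100 → 4-byte char #4 = F4 8E BF BD.
Offset 13: leading byte 0xCE = 11001110 → 2-byte char #5 = CE 9C.
Offset 15: leading byte 0xF0 = 11110000 → 4-byte char #6 = F0 9F 98 A2.
Offset 19: leading byte 0xF0 = 11110000 → 4-byte char #7 = F0 92 B8 AB.
Offset 23: leading byte 0xE2 = 11100010 → 3-byte char #8 = E2 B4 BC.
Offset 26: leading byte 0xF0 = 11110000 → 4-byte char #9 = F0 AB 9E A1.
Leading byte 0xF0 = 11110000 matches 11110xxx → 4-byte sequence.
Byte 1: 0xF0 = 11110000, payload 000 (3 bits).
Byte 2: 0xAB = 10101011 (10xxxxxx ✓), payload 101011.
Byte 3: 0x9E = 10011110 (10xxxxxx ✓), payload 011110.
Byte 4: 0xA1 = 10100001 (10xxxxxx ✓), payload 100001.
Concatenate: 000101011011110100001 = 0x2B7A1 (21 bits → U+2B7A1).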